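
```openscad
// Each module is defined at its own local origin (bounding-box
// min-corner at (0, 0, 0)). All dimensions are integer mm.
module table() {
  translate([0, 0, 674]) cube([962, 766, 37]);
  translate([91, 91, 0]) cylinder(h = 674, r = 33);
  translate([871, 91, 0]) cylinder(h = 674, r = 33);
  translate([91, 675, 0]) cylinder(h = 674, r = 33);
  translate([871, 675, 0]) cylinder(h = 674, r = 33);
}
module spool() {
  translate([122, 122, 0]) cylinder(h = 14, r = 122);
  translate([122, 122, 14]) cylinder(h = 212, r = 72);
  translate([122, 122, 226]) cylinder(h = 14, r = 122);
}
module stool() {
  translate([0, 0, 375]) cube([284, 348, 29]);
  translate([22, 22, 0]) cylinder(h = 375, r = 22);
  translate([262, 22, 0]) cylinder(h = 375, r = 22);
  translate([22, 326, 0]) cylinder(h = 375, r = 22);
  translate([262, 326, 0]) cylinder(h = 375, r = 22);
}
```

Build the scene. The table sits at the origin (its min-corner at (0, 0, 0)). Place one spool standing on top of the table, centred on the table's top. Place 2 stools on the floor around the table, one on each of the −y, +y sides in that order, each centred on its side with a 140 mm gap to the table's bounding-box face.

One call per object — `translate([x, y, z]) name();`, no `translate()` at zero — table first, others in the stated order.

table();
translate([359, 261, 711]) spool();
translate([339, -488, 0]) stool();
translate([339, 906, 0]) stool();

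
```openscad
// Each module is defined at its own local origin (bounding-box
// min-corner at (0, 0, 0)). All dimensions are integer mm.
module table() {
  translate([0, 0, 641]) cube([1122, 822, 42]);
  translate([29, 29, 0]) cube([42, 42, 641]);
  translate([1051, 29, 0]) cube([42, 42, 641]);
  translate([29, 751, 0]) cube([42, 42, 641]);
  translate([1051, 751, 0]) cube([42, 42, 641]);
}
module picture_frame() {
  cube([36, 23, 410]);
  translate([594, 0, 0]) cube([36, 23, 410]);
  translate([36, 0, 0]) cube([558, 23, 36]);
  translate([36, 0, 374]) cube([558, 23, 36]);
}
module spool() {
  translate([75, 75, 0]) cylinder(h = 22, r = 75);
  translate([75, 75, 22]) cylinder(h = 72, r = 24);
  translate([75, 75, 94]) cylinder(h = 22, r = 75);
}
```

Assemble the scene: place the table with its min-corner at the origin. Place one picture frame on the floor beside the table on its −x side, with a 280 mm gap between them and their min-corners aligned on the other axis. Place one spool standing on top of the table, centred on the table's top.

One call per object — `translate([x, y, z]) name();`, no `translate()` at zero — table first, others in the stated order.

table();
translate([-910, 0, 0]) picture_frame();
translate([486, 336, 683]) spool();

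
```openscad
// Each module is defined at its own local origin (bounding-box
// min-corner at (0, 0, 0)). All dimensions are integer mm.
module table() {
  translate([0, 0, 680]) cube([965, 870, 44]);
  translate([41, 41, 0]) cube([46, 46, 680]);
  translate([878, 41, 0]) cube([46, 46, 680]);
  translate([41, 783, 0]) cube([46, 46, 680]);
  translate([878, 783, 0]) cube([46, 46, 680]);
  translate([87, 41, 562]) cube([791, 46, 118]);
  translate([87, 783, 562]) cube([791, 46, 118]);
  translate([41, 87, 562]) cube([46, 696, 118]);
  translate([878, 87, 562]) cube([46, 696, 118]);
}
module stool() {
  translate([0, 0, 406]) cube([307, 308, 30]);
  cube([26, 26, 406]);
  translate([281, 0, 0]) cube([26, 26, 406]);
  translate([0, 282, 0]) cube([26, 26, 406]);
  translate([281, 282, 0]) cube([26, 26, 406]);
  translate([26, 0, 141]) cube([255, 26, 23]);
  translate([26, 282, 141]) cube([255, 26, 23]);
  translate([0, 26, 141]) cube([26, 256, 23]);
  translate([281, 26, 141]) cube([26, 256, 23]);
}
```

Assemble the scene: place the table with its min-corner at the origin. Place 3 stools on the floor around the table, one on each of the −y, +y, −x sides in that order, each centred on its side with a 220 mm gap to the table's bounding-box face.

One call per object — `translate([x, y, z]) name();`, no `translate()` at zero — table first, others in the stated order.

table();
translate([329, -528, 0]) stool();
translate([329, 1090, 0]) stool();
translate([-527, 281, 0]) stool();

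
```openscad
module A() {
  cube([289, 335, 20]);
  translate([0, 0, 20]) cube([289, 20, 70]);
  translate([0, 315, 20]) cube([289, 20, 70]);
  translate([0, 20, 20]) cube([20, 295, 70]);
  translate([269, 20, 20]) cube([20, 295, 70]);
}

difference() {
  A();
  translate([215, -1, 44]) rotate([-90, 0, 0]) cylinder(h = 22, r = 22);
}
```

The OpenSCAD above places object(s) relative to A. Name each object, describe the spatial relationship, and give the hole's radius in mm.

A is an open box. The open box has a circular hole through its front wall. The hole's radius is 22 mm.

The subtracted cylinder has r = 22 mm.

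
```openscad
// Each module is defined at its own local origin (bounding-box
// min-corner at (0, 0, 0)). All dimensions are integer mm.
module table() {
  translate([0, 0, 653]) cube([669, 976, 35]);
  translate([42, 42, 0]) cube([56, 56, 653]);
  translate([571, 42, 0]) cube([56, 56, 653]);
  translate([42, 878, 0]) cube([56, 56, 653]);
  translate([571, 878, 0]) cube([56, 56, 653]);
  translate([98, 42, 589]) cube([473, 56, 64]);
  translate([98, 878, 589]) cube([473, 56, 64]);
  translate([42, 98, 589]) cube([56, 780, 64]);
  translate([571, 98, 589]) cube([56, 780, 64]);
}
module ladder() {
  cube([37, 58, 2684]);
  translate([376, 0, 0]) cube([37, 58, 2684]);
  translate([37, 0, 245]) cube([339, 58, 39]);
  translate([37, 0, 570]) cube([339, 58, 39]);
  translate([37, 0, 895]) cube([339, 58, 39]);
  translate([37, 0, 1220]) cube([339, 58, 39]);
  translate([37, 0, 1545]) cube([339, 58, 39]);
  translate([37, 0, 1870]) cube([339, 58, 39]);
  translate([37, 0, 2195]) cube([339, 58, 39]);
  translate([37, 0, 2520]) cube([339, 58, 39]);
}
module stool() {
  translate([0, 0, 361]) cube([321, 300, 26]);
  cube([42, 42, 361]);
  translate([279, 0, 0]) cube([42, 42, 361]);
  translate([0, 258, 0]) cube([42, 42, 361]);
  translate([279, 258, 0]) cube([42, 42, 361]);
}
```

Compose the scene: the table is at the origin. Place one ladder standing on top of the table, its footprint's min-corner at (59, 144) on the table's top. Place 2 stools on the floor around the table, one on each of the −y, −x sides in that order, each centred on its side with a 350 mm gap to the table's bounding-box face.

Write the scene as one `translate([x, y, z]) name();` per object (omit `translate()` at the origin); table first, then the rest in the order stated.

table();
translate([59, 144, 688]) ladder();
translate([174, -650, 0]) stool();
translate([-671, 338, 0]) stool();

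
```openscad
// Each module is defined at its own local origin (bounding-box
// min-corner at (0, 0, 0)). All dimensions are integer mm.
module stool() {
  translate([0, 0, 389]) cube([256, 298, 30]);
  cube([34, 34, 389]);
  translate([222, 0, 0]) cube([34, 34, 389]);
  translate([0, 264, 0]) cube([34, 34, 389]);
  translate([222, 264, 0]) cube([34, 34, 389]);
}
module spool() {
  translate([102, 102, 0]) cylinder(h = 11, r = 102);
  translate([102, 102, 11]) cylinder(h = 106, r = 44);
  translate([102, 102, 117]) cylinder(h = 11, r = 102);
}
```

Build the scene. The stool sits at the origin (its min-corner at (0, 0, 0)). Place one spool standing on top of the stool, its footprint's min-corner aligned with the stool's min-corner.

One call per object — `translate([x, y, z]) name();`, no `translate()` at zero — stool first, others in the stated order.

stool();
translate([0, 0, 419]) spool();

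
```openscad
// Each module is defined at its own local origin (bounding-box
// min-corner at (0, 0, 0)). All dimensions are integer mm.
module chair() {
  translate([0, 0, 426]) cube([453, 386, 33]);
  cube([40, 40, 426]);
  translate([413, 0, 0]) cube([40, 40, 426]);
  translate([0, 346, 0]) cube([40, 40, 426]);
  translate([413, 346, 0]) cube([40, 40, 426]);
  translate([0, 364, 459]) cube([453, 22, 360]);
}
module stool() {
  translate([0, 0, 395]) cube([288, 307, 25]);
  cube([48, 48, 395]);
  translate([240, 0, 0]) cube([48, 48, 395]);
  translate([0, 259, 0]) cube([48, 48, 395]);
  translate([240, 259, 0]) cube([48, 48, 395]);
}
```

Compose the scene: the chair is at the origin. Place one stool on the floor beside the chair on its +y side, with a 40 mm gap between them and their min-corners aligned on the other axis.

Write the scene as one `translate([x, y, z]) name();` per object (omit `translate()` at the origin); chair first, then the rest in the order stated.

chair();
translate([0, 426, 0]) stool();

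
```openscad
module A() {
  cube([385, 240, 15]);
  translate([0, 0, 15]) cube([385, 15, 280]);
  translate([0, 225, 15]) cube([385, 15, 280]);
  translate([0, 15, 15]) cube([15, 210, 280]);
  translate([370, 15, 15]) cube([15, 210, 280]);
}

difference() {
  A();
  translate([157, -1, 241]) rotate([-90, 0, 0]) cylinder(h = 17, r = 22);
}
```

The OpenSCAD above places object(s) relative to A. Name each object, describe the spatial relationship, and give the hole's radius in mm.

The subtracted cylinder has r = 22 mm.

A is an open box. The open box has a circular hole through its front wall. The hole's radius is 22 mm.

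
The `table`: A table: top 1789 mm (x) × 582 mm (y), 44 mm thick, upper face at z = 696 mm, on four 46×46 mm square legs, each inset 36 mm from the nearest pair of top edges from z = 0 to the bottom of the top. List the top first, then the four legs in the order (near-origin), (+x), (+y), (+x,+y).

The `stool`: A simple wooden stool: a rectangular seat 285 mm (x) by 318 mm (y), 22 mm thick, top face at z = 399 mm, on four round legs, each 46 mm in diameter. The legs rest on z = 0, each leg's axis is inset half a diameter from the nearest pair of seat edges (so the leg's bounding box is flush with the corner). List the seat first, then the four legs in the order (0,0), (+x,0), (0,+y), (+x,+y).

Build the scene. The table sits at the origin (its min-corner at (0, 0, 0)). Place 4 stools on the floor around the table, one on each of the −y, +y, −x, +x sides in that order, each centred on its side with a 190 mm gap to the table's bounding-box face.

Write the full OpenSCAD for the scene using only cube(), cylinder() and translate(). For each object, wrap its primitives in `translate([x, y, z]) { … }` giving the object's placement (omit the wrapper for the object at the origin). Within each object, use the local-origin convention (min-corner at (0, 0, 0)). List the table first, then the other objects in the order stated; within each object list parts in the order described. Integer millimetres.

translate([0, 0, 652]) cube([1789, 582, 44]);
translate([36, 36, 0]) cube([46, 46, 652]);
translate([1707, 36, 0]) cube([46, 46, 652]);
translate([36, 500, 0]) cube([46, 46, 652]);
translate([1707, 500, 0]) cube([46, 46, 652]);
translate([752, -508, 0]) {
  translate([0, 0, 377]) cube([285, 318, 22]);
  translate([23, 23, 0]) cylinder(h = 377, r = 23);
  translate([262, 23, 0]) cylinder(h = 377, r = 23);
  translate([23, 295, 0]) cylinder(h = 377, r = 23);
  translate([262, 295, 0]) cylinder(h = 377, r = 23);
}
translate([752, 772, 0]) {
  translate([0, 0, 377]) cube([285, 318, 22]);
  translate([23, 23, 0]) cylinder(h = 377, r = 23);
  translate([262, 23, 0]) cylinder(h = 377, r = 23);
  translate([23, 295, 0]) cylinder(h = 377, r = 23);
  translate([262, 295, 0]) cylinder(h = 377, r = 23);
}
translate([-475, 132, 0]) {
  translate([0, 0, 377]) cube([285, 318, 22]);
  translate([23, 23, 0]) cylinder(h = 377, r = 23);
  translate([262, 23, 0]) cylinder(h = 377, r = 23);
  translate([23, 295, 0]) cylinder(h = 377, r = 23);
  translate([262, 295, 0]) cylinder(h = 377, r = 23);
}
translate([1979, 132, 0]) {
  translate([0, 0, 377]) cube([285, 318, 22]);
  translate([23, 23, 0]) cylinder(h = 377, r = 23);
  translate([262, 23, 0]) cylinder(h = 377, r = 23);
  translate([23, 295, 0]) cylinder(h = 377, r = 23);
  translate([262, 295, 0]) cylinder(h = 377, r = 23);
}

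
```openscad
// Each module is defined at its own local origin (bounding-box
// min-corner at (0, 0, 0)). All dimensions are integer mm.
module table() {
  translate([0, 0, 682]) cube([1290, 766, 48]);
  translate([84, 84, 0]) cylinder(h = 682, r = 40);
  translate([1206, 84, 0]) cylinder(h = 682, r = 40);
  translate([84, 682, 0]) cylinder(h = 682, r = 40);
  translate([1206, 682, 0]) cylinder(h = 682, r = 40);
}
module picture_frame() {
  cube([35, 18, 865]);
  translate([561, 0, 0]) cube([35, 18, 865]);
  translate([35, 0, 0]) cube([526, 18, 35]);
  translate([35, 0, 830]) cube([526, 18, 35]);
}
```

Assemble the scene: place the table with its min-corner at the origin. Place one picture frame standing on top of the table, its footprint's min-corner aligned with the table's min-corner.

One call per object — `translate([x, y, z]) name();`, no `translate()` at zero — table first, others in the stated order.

table();
translate([0, 0, 730]) picture_frame();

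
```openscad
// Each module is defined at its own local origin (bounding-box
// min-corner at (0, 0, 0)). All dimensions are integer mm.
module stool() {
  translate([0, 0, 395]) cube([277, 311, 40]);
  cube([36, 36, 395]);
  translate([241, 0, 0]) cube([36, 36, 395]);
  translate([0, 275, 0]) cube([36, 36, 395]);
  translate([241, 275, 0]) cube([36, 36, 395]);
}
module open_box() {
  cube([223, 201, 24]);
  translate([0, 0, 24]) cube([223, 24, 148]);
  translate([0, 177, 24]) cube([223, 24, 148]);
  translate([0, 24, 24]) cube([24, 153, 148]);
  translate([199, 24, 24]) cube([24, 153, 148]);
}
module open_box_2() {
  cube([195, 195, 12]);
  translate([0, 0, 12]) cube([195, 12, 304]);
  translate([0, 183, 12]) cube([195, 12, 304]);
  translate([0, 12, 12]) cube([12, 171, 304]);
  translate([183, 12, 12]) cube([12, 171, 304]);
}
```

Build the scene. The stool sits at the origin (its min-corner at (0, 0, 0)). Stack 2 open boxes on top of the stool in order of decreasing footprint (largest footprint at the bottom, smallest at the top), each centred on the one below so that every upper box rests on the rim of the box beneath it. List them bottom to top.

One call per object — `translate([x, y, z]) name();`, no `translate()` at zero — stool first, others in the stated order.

stool();
translate([27, 55, 435]) open_box();
translate([41, 58, 607]) open_box_2();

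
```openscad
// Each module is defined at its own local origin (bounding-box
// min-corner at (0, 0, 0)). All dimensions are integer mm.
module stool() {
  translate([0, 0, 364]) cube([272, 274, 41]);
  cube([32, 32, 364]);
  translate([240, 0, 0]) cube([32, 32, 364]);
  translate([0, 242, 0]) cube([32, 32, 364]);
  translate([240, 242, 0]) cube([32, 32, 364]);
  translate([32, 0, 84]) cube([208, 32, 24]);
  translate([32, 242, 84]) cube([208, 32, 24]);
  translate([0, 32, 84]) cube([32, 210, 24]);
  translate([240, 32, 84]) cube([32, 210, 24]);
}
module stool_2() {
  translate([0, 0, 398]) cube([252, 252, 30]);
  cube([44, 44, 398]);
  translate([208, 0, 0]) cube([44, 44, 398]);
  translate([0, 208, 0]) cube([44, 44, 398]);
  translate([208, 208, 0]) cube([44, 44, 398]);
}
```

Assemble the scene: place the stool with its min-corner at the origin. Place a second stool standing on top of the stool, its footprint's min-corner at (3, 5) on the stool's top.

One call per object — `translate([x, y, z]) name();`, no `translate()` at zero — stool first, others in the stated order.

stool();
translate([3, 5, 405]) stool_2();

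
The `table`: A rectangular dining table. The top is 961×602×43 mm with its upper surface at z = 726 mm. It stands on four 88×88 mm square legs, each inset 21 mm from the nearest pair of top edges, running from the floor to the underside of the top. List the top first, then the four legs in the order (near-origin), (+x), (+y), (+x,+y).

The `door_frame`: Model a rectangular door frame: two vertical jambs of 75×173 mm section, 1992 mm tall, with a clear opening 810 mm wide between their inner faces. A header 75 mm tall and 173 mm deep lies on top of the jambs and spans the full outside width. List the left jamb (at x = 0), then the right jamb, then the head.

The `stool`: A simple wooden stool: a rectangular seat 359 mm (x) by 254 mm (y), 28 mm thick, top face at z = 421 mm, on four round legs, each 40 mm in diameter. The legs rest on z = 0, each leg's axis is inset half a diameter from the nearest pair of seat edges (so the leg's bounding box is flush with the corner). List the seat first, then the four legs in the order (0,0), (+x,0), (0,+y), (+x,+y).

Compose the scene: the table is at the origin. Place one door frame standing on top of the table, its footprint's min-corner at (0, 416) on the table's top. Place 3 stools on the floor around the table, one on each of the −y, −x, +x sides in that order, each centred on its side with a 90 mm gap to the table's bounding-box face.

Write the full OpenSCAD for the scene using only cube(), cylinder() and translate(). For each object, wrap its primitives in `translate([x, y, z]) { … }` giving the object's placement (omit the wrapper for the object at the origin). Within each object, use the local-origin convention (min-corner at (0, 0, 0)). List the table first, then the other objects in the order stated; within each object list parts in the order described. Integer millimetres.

translate([0, 0, 683]) cube([961, 602, 43]);
translate([21, 21, 0]) cube([88, 88, 683]);
translate([852, 21, 0]) cube([88, 88, 683]);
translate([21, 493, 0]) cube([88, 88, 683]);
translate([852, 493, 0]) cube([88, 88, 683]);
translate([0, 416, 726]) {
  cube([75, 173, 1992]);
  translate([885, 0, 0]) cube([75, 173, 1992]);
  translate([0, 0, 1992]) cube([960, 173, 75]);
}
translate([301, -344, 0]) {
  translate([0, 0, 393]) cube([359, 254, 28]);
  translate([20, 20, 0]) cylinder(h = 393, r = 20);
  translate([339, 20, 0]) cylinder(h = 393, r = 20);
  translate([20, 234, 0]) cylinder(h = 393, r = 20);
  translate([339, 234, 0]) cylinder(h = 393, r = 20);
}
translate([-449, 174, 0]) {
  translate([0, 0, 393]) cube([359, 254, 28]);
  translate([20, 20, 0]) cylinder(h = 393, r = 20);
  translate([339, 20, 0]) cylinder(h = 393, r = 20);
  translate([20, 234, 0]) cylinder(h = 393, r = 20);
  translate([339, 234, 0]) cylinder(h = 393, r = 20);
}
translate([1051, 174, 0]) {
  translate([0, 0, 393]) cube([359, 254, 28]);
  translate([20, 20, 0]) cylinder(h = 393, r = 20);
  translate([339, 20, 0]) cylinder(h = 393, r = 20);
  translate([20, 234, 0]) cylinder(h = 393, r = 20);
  translate([339, 234, 0]) cylinder(h = 393, r = 20);
}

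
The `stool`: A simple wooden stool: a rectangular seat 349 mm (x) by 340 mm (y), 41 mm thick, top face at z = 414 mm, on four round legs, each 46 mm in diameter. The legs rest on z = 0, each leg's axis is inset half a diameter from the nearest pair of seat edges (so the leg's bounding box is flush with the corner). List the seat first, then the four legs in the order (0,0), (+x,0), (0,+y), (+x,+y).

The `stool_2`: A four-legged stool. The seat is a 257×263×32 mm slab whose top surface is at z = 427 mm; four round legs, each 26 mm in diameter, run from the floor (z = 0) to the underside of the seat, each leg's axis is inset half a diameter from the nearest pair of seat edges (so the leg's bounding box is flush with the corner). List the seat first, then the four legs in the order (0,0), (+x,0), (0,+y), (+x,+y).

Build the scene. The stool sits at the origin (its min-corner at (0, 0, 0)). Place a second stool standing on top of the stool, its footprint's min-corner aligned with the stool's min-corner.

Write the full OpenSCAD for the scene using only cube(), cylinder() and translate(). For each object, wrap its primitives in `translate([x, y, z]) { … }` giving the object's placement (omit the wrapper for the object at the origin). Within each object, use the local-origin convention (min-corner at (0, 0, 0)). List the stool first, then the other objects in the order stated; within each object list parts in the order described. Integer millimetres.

translate([0, 0, 373]) cube([349, 340, 41]);
translate([23, 23, 0]) cylinder(h = 373, r = 23);
translate([326, 23, 0]) cylinder(h = 373, r = 23);
translate([23, 317, 0]) cylinder(h = 373, r = 23);
translate([326, 317, 0]) cylinder(h = 373, r = 23);
translate([0, 0, 414]) {
  translate([0, 0, 395]) cube([257, 263, 32]);
  translate([13, 13, 0]) cylinder(h = 395, r = 13);
  translate([244, 13, 0]) cylinder(h = 395, r = 13);
  translate([13, 250, 0]) cylinder(h = 395, r = 13);
  translate([244, 250, 0]) cylinder(h = 395, r = 13);
}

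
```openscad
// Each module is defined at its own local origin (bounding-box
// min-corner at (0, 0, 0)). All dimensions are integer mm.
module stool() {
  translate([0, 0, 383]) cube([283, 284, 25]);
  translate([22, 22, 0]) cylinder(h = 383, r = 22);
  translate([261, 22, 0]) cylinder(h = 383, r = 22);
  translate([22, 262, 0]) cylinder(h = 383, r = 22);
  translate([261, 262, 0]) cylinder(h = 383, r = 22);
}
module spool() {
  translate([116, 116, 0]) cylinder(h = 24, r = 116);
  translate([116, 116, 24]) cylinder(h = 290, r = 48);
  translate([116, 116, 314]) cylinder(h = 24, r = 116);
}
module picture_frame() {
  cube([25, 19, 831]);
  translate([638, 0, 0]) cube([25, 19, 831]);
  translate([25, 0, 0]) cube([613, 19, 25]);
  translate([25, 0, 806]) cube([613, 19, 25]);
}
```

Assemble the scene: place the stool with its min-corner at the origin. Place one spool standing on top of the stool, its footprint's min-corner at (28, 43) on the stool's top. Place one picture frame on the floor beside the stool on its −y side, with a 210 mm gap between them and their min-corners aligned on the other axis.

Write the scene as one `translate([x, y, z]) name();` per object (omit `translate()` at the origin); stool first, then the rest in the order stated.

stool();
translate([28, 43, 408]) spool();
translate([0, -229, 0]) picture_frame();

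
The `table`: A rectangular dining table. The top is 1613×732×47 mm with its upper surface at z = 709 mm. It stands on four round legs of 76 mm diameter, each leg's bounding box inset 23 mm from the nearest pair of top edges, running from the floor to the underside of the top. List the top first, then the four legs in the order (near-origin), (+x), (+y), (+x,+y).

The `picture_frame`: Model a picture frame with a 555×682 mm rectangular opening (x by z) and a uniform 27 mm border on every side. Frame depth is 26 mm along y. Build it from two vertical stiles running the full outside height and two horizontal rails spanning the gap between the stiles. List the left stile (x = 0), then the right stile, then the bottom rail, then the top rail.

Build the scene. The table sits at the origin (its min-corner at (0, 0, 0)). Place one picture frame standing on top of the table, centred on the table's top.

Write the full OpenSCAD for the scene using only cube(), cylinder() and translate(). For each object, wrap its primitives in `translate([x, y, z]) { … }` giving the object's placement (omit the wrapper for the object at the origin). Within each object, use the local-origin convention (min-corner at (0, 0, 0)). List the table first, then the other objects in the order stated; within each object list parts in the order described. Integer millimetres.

translate([0, 0, 662]) cube([1613, 732, 47]);
translate([61, 61, 0]) cylinder(h = 662, r = 38);
translate([1552, 61, 0]) cylinder(h = 662, r = 38);
translate([61, 671, 0]) cylinder(h = 662, r = 38);
translate([1552, 671, 0]) cylinder(h = 662, r = 38);
translate([502, 353, 709]) {
  cube([27, 26, 736]);
  translate([582, 0, 0]) cube([27, 26, 736]);
  translate([27, 0, 0]) cube([555, 26, 27]);
  translate([27, 0, 709]) cube([555, 26, 27]);
}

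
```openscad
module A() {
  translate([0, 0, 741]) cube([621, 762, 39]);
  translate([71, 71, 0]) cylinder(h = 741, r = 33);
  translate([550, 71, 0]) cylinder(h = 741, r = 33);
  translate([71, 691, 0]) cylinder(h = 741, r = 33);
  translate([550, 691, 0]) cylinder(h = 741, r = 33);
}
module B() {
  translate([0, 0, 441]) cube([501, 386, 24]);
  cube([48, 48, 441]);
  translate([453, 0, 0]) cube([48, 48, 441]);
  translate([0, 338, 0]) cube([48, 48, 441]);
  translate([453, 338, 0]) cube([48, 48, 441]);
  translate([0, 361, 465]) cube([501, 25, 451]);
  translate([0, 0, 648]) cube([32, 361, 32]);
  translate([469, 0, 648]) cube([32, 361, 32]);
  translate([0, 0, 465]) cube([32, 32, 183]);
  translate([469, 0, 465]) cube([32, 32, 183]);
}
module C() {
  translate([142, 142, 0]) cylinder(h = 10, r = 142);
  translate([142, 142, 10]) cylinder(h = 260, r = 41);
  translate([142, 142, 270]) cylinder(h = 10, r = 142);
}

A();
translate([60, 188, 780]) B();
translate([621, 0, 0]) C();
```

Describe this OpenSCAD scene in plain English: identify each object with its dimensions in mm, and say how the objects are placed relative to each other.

A is a rectangular dining table. The top is 621×762×39 mm with its upper surface at z = 780 mm. It stands on four round legs of 66 mm diameter, each leg's bounding box inset 38 mm from the nearest pair of top edges, running from the floor to the underside of the top.

B is a chair. The seat is a 501×386×24 mm slab with its top at z = 465 mm, on four 48×48 mm corner legs (flush with the seat edges, standing on z = 0). A flat backrest 25 mm thick, 451 mm tall, spans the full seat width and rises from the seat top along its +y edge, rear face flush with the rear of the seat. Two armrests of 32×32 mm section run along each side from the seat's front edge to the front of the backrest, top faces 215 mm above the seat top and outer faces flush with the seat's x-edges; a 32×32 mm post under the front of each armrest stands on the seat at the front corner.

C is a spool: two coaxial disc flanges of radius 142 mm and thickness 10 mm, joined by a core cylinder of radius 41 mm and height 260 mm. The lower flange rests on z = 0 and the three cylinders share a vertical axis.

The chair is on top of the table, centred. The spool is against the table's +x side, with their −y faces flush.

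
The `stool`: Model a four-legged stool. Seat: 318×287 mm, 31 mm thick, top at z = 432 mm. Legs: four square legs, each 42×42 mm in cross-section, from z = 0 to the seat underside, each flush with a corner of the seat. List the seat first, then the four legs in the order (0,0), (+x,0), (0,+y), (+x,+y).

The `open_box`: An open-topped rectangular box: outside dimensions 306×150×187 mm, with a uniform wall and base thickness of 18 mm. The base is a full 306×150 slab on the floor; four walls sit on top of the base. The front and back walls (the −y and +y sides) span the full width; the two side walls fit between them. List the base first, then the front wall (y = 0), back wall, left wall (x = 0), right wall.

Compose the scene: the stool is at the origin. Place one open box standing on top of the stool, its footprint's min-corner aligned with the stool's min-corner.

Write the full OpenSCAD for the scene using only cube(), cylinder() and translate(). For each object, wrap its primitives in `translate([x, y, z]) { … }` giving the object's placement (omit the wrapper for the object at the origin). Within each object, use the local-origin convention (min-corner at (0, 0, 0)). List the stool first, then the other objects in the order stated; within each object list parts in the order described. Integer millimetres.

translate([0, 0, 401]) cube([318, 287, 31]);
cube([42, 42, 401]);
translate([276, 0, 0]) cube([42, 42, 401]);
translate([0, 245, 0]) cube([42, 42, 401]);
translate([276, 245, 0]) cube([42, 42, 401]);
translate([0, 0, 432]) {
  cube([306, 150, 18]);
  translate([0, 0, 18]) cube([306, 18, 169]);
  translate([0, 132, 18]) cube([306, 18, 169]);
  translate([0, 18, 18]) cube([18, 114, 169]);
  translate([288, 18, 18]) cube([18, 114, 169]);
}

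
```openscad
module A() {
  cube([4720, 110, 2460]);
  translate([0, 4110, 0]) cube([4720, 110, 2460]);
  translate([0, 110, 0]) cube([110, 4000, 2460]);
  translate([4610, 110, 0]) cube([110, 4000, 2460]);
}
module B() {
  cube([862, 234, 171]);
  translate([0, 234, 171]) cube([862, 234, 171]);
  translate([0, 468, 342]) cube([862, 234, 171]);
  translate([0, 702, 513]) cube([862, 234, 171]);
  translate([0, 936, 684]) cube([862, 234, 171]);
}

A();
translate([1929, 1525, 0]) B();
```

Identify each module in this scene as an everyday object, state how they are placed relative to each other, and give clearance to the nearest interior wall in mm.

A is a house frame. B is a staircase. The staircase sits inside the house frame, centred. The clearance to the nearest interior wall is 1415 mm.

Clearances: x = 1819, y = 1415; minimum 1415 mm.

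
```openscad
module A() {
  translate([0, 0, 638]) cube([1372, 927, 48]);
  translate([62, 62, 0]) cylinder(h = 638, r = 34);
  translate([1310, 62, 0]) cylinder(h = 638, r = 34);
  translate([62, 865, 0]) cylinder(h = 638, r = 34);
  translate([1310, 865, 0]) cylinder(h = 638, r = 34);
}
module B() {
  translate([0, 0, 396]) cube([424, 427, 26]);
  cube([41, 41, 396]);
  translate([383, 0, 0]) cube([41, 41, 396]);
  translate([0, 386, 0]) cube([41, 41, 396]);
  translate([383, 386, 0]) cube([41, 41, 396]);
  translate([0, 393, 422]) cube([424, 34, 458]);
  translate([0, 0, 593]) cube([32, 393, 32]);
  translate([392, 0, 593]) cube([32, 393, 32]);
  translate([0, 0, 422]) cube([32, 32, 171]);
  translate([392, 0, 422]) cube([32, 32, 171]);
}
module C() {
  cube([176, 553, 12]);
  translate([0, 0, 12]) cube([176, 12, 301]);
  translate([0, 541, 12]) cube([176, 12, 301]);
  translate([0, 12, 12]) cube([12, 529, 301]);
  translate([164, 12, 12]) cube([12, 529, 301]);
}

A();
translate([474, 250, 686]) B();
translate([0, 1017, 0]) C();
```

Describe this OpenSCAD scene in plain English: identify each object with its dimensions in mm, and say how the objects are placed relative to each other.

A is a table with a 1372×927 mm rectangular top, 48 mm thick, top surface at z = 686 mm, supported by four round legs of 68 mm diameter, each leg's bounding box inset 28 mm from the nearest pair of top edges, running from the floor.

B is a chair: 424×427 mm seat, 26 mm thick, top at z = 422 mm, on four 41 mm square corner legs flush with the seat edges. A 34 mm thick backrest slab spans the full seat width, extending 458 mm above the seat top, its back face flush with the seat's +y edge. Two armrests of 32×32 mm section run along each side from the seat's front edge to the front of the backrest, top faces 203 mm above the seat top and outer faces flush with the seat's x-edges; a 32×32 mm post under the front of each armrest stands on the seat at the front corner.

C is an open-topped rectangular box: outside dimensions 176×553×313 mm, with a uniform wall and base thickness of 12 mm. The base is a full 176×553 slab on the floor; four walls sit on top of the base. The front and back walls (the −y and +y sides) span the full width; the two side walls fit between them.

The chair is on top of the table, centred. The open box is on the floor beside the table on its +y side.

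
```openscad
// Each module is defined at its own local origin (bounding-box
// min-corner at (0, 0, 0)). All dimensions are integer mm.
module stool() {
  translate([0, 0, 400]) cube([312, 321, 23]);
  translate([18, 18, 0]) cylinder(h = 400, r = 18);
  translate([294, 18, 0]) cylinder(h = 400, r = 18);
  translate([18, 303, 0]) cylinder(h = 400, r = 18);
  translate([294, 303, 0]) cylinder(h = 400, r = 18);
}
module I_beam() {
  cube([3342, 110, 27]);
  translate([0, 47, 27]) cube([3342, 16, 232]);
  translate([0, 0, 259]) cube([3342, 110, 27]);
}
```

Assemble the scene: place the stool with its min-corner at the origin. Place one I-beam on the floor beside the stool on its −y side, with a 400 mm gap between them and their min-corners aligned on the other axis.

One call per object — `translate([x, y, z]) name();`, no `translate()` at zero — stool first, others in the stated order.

stool();
translate([0, -510, 0]) I_beam();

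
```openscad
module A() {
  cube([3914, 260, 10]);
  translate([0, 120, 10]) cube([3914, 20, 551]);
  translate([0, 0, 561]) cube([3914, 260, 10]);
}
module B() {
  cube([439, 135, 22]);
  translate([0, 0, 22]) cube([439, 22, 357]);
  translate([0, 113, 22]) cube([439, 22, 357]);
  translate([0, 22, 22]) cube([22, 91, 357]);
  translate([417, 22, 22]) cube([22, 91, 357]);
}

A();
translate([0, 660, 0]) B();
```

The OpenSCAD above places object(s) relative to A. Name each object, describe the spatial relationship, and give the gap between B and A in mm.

A is an I-beam. B is an open box. The open box is on the floor beside the I-beam on its +y side. The gap between the open box and the I-beam is 400 mm.

The open box's nearest face is 400 mm from the I-beam's +y face.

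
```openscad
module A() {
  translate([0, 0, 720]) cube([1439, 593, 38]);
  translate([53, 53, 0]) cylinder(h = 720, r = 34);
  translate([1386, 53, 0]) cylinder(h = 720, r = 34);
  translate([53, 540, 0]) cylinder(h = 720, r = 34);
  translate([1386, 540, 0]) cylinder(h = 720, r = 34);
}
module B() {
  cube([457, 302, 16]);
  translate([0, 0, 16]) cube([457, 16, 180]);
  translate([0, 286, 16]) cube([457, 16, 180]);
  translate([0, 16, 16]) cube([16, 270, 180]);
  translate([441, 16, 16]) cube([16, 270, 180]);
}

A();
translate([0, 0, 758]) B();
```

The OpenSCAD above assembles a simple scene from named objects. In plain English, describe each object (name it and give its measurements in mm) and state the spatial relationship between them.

A is a table with a 1439×593 mm rectangular top, 38 mm thick, top surface at z = 758 mm, supported by four round legs of 68 mm diameter, each leg's bounding box inset 19 mm from the nearest pair of top edges, running from the floor.

B is an open storage box with external size 457×302×196 mm and wall thickness 16 mm (the base is also 16 mm thick). The base covers the whole footprint; the four walls stand on the base, with the y-facing walls full-width and the x-facing walls fitting between their inner faces.

The open box is on top of the table.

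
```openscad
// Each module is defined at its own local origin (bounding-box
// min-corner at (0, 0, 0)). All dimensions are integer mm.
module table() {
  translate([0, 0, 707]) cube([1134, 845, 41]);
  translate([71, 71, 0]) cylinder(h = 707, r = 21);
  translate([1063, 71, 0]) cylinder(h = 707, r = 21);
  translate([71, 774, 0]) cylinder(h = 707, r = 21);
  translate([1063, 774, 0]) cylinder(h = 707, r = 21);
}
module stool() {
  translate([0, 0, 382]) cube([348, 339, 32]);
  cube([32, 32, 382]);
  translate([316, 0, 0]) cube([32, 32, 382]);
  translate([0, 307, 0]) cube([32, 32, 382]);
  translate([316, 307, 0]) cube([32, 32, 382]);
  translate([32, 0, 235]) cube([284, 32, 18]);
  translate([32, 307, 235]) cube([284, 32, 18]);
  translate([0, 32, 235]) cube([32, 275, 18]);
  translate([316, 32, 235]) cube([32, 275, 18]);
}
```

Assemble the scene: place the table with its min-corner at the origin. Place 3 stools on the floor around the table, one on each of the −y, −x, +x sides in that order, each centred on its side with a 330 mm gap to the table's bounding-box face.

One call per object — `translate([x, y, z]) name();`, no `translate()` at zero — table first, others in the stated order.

table();
translate([393, -669, 0]) stool();
translate([-678, 253, 0]) stool();
translate([1464, 253, 0]) stool();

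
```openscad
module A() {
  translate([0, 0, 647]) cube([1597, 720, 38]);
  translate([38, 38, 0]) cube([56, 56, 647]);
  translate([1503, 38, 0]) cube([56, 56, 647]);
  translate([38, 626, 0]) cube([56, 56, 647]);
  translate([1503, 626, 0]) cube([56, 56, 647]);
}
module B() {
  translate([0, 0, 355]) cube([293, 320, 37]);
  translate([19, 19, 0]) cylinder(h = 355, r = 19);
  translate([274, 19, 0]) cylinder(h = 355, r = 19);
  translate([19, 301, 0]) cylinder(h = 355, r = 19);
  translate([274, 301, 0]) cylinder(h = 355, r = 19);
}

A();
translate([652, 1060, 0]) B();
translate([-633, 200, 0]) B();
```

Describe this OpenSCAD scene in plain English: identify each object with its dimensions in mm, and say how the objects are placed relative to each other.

A is a table: top 1597 mm (x) × 720 mm (y), 38 mm thick, upper face at z = 685 mm, on four 56×56 mm square legs, each inset 38 mm from the nearest pair of top edges, running from z = 0 to the bottom of the top.

B is a four-legged stool. The seat is 293×320 mm, 37 mm thick, top at z = 392 mm. It stands on four round legs, each 38 mm in diameter, from z = 0 to the seat underside, each leg's axis is inset half a diameter from the nearest pair of seat edges (so the leg's bounding box is flush with the corner).

Two stools sit around the table at the +y, −x sides.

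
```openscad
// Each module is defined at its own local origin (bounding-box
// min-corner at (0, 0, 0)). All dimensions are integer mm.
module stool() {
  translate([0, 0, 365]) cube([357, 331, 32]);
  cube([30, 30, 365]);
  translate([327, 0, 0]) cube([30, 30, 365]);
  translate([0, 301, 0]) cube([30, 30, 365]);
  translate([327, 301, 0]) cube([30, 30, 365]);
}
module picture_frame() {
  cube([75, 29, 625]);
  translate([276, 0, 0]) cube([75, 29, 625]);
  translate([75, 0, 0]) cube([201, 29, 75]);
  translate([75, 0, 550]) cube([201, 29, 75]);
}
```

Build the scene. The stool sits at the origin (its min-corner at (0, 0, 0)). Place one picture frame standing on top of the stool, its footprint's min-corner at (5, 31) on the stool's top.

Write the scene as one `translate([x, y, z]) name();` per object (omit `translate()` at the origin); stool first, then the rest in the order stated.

stool();
translate([5, 31, 397]) picture_frame();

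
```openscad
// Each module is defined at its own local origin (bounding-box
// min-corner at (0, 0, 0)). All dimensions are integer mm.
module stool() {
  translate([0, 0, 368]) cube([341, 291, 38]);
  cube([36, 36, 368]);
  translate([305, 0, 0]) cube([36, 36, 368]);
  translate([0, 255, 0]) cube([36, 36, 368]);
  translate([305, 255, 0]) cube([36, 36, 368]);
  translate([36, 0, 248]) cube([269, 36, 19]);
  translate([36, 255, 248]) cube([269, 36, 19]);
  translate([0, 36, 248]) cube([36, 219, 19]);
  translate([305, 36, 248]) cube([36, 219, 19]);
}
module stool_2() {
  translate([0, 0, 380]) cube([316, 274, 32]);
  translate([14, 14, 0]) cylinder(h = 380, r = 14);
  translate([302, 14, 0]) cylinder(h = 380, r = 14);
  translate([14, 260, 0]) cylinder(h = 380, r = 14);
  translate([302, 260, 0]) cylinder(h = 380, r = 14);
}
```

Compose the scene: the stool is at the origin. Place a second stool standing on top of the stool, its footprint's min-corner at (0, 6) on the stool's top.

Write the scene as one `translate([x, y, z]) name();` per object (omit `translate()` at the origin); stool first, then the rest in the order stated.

stool();
translate([0, 6, 406]) stool_2();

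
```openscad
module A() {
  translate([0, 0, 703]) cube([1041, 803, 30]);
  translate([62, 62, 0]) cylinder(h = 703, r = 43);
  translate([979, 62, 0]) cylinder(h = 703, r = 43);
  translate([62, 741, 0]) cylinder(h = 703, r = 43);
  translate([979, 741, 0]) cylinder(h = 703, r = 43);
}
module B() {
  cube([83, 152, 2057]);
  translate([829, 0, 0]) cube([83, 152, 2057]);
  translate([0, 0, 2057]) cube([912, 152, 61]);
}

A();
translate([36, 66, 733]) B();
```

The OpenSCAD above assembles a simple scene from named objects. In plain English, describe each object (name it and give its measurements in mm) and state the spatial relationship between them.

A is a rectangular dining table. The top is 1041×803×30 mm with its upper surface at z = 733 mm. It stands on four round legs of 86 mm diameter, each leg's bounding box inset 19 mm from the nearest pair of top edges, running from the floor to the underside of the top.

B is a door frame. The clear opening is 746 mm wide and 2057 mm high. Two 83 mm wide jambs, 152 mm deep, stand either side of the opening from the floor to the top of the opening. A 61 mm thick head sits across the top of both jambs, spanning the full outside width of the frame.

The door frame is on top of the table.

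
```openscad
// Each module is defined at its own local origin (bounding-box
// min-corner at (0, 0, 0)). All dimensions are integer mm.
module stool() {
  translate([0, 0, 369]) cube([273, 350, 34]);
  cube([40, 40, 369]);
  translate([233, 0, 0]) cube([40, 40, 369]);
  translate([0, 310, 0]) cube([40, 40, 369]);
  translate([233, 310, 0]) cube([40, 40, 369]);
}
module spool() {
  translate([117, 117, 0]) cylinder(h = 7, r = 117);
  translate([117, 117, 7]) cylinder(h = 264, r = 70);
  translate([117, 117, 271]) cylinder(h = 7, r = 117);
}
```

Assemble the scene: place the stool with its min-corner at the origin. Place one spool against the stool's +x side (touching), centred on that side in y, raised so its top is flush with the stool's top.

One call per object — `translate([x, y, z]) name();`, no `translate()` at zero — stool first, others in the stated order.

stool();
translate([273, 58, 125]) spool();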